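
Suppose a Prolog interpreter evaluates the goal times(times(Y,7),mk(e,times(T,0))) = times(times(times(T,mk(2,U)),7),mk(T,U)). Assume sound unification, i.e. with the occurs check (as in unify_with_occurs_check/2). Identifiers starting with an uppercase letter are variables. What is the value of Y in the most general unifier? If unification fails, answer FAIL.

Decompose times/2: times(Y,7) = times(times(T,mk(2,U)),7),  mk(e,times(T,0)) = mk(T,U).
Decompose times/2: Y = times(T,mk(2,U)),  7 = 7.
Bind Y := times(T,mk(2,U)); no other remaining equation mentions Y.
Delete trivial equation 7 = 7.
Decompose mk/2: e = T,  times(T,0) = U.
Bind T := e; substituting into the remaining equation gives: times(e,0) = U. Substituting into the earlier binding gives Y := times(e,mk(2,U)).
Bind U := times(e,0). Substituting into the earlier binding gives Y := times(e,mk(2,times(e,0))).
MGU = { Y -> times(e,mk(2,times(e,0))), T -> e, U -> times(e,0) }, so Y -> times(e,mk(2,times(e,0))).

times(e,mk(2,times(e,0)))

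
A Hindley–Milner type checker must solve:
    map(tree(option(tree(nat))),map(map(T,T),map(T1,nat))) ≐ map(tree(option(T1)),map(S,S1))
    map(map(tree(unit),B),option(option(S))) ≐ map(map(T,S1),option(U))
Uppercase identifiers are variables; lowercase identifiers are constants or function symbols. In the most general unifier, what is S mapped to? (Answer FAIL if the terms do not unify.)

map(tree(unit),tree(unit))

Decompose map/2: tree(option(tree(nat))) ≐ tree(option(T1)),  map(map(T,T),map(T1,nat)) ≐ map(S,S1).
Decompose tree/1: option(tree(nat)) ≐ option(T1).
Decompose option/1: tree(nat) ≐ T1.
Bind T1 := tree(nat); substituting into the one remaining equation that mentions T1 gives: map(map(T,T),map(tree(nat),nat)) ≐ map(S,S1).
Decompose map/2: map(T,T) ≐ S,  map(tree(nat),nat) ≐ S1.
Bind S := map(T,T); substituting into the one remaining equation that mentions S gives: map(map(tree(unit),B),option(option(map(T,T)))) ≐ map(map(T,S1),option(U)).
Bind S1 := map(tree(nat),nat); substituting into the remaining equation gives: map(map(tree(unit),B),option(option(map(T,T)))) ≐ map(map(T,map(tree(nat),nat)),option(U)).
Decompose map/2: map(tree(unit),B) ≐ map(T,map(tree(nat),nat)),  option(option(map(T,T))) ≐ option(U).
Decompose map/2: tree(unit) ≐ T,  B ≐ map(tree(nat),nat).
Bind T := tree(unit); substituting into the one remaining equation that mentions T gives: option(option(map(tree(unit),tree(unit)))) ≐ option(U). Substituting into the earlier binding gives S := map(tree(unit),tree(unit)).
Bind B := map(tree(nat),nat); no other remaining equation mentions B.
Decompose option/1: option(map(tree(unit),tree(unit))) ≐ U.
Bind U := option(map(tree(unit),tree(unit))).
MGU = { T1 -> tree(nat), S -> map(tree(unit),tree(unit)), S1 -> map(tree(nat),nat), T -> tree(unit), B -> map(tree(nat),nat), U -> option(map(tree(unit),tree(unit))) }, so S -> map(tree(unit),tree(unit)).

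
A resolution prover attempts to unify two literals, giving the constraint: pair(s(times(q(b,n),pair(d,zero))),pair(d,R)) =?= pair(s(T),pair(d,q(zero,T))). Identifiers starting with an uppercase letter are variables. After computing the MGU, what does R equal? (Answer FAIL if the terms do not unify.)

Decompose pair/2: s(times(q(b,n),pair(d,zero))) =?= s(T),  pair(d,R) =?= pair(d,q(zero,T)).
Decompose s/1: times(q(b,n),pair(d,zero)) =?= T.
Bind T := times(q(b,n),pair(d,zero)); substituting into the remaining equation gives: pair(d,R) =?= pair(d,q(zero,times(q(b,n),pair(d,zero)))).
Decompose pair/2: d =?= d,  R =?= q(zero,times(q(b,n),pair(d,zero))).
Delete trivial equation d =?= d.
Bind R := q(zero,times(q(b,n),pair(d,zero))).
MGU = { T ↦ times(q(b,n),pair(d,zero)), R ↦ q(zero,times(q(b,n),pair(d,zero))) }, so R ↦ q(zero,times(q(b,n),pair(d,zero))).

q(zero,times(q(b,n),pair(d,zero)))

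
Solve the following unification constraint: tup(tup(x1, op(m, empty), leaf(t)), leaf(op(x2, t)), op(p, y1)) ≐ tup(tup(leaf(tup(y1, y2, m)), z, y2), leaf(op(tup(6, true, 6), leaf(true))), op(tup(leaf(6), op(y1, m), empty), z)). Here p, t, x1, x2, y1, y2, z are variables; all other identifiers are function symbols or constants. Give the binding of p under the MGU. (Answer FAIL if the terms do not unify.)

Decompose tup/3: tup(x1, op(m, empty), leaf(t)) ≐ tup(leaf(tup(y1, y2, m)), z, y2),  leaf(op(x2, t)) ≐ leaf(op(tup(6, true, 6), leaf(true))),  op(p, y1) ≐ op(tup(leaf(6), op(y1, m), empty), z).
Decompose tup/3: x1 ≐ leaf(tup(y1, y2, m)),  op(m, empty) ≐ z,  leaf(t) ≐ y2.
Bind x1 := leaf(tup(y1, y2, m)); no other remaining equation mentions x1.
Bind z := op(m, empty); substituting into the one remaining equation that mentions z gives: op(p, y1) ≐ op(tup(leaf(6), op(y1, m), empty), op(m, empty)).
Bind y2 := leaf(t); no other remaining equation mentions y2. Substituting into the earlier binding gives x1 := leaf(tup(y1, leaf(t), m)).
Decompose leaf/1: op(x2, t) ≐ op(tup(6, true, 6), leaf(true)).
Decompose op/2: x2 ≐ tup(6, true, 6),  t ≐ leaf(true).
Bind x2 := tup(6, true, 6); no other remaining equation mentions x2.
Bind t := leaf(true); no other remaining equation mentions t. Substituting into the earlier bindings gives x1 := leaf(tup(y1, leaf(leaf(true)), m)), y2 := leaf(leaf(true)).
Decompose op/2: p ≐ tup(leaf(6), op(y1, m), empty),  y1 ≐ op(m, empty).
Bind p := tup(leaf(6), op(y1, m), empty); no other remaining equation mentions p.
Bind y1 := op(m, empty). Substituting into the earlier bindings gives x1 := leaf(tup(op(m, empty), leaf(leaf(true)), m)), p := tup(leaf(6), op(op(m, empty), m), empty).
MGU = { x1 := leaf(tup(op(m, empty), leaf(leaf(true)), m)), z := op(m, empty), y2 := leaf(leaf(true)), x2 := tup(6, true, 6), t := leaf(true), p := tup(leaf(6), op(op(m, empty), m), empty), y1 := op(m, empty) }, so p := tup(leaf(6), op(op(m, empty), m), empty).

tup(leaf(6), op(op(m, empty), m), empty)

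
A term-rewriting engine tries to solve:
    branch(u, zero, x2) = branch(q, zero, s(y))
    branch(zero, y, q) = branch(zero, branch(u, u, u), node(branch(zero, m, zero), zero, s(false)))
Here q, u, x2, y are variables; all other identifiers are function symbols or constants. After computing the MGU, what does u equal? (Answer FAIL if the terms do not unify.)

node(branch(zero, m, zero), zero, s(false))

Decompose branch/3: u = q,  zero = zero,  x2 = s(y).
Bind u := q; substituting into the one remaining equation that mentions u gives: branch(zero, y, q) = branch(zero, branch(q, q, q), node(branch(zero, m, zero), zero, s(false))).
Delete trivial equation zero = zero.
Bind x2 := s(y); no other remaining equation mentions x2.
Decompose branch/3: zero = zero,  y = branch(q, q, q),  q = node(branch(zero, m, zero), zero, s(false)).
Delete trivial equation zero = zero.
Bind y := branch(q, q, q); no other remaining equation mentions y. Substituting into the earlier binding gives x2 := s(branch(q, q, q)).
Bind q := node(branch(zero, m, zero), zero, s(false)). Substituting into the earlier bindings gives u := node(branch(zero, m, zero), zero, s(false)), x2 := s(branch(node(branch(zero, m, zero), zero, s(false)), node(branch(zero, m, zero), zero, s(false)), node(branch(zero, m, zero), zero, s(false)))), y := branch(node(branch(zero, m, zero), zero, s(false)), node(branch(zero, m, zero), zero, s(false)), node(branch(zero, m, zero), zero, s(false))).
MGU = { u ↦ node(branch(zero, m, zero), zero, s(false)), x2 ↦ s(branch(node(branch(zero, m, zero), zero, s(false)), node(branch(zero, m, zero), zero, s(false)), node(branch(zero, m, zero), zero, s(false)))), y ↦ branch(node(branch(zero, m, zero), zero, s(false)), node(branch(zero, m, zero), zero, s(false)), node(branch(zero, m, zero), zero, s(false))), q ↦ node(branch(zero, m, zero), zero, s(false)) }, so u ↦ node(branch(zero, m, zero), zero, s(false)).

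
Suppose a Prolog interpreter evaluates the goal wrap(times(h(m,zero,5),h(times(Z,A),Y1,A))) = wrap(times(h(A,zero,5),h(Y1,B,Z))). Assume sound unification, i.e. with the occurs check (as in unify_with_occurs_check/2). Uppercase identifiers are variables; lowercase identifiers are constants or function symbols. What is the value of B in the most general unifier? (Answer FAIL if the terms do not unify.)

Decompose wrap/1: times(h(m,zero,5),h(times(Z,A),Y1,A)) = times(h(A,zero,5),h(Y1,B,Z)).
Decompose times/2: h(m,zero,5) = h(A,zero,5),  h(times(Z,A),Y1,A) = h(Y1,B,Z).
Decompose h/3: m = A,  zero = zero,  5 = 5.
Bind A := m; substituting into the one remaining equation that mentions A gives: h(times(Z,m),Y1,m) = h(Y1,B,Z).
Delete trivial equation zero = zero.
Delete trivial equation 5 = 5.
Decompose h/3: times(Z,m) = Y1,  Y1 = B,  m = Z.
Bind Y1 := times(Z,m); substituting into the one remaining equation that mentions Y1 gives: times(Z,m) = B.
Bind B := times(Z,m); no other remaining equation mentions B.
Bind Z := m. Substituting into the earlier bindings gives Y1 := times(m,m), B := times(m,m).
MGU = { A ↦ m, Y1 ↦ times(m,m), B ↦ times(m,m), Z ↦ m }, so B ↦ times(m,m).

times(m,m)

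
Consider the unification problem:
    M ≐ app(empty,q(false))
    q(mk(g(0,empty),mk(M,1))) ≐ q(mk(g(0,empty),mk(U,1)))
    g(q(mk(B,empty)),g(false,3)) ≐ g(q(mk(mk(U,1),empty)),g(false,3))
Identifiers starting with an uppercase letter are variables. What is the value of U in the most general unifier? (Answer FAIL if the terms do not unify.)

app(empty,q(false))

Bind M := app(empty,q(false)); substituting into the one remaining equation that mentions M gives: q(mk(g(0,empty),mk(app(empty,q(false)),1))) ≐ q(mk(g(0,empty),mk(U,1))).
Decompose q/1: mk(g(0,empty),mk(app(empty,q(false)),1)) ≐ mk(g(0,empty),mk(U,1)).
Decompose mk/2: g(0,empty) ≐ g(0,empty),  mk(app(empty,q(false)),1) ≐ mk(U,1).
Delete trivial equation g(0,empty) ≐ g(0,empty).
Decompose mk/2: app(empty,q(false)) ≐ U,  1 ≐ 1.
Bind U := app(empty,q(false)); substituting into the one remaining equation that mentions U gives: g(q(mk(B,empty)),g(false,3)) ≐ g(q(mk(mk(app(empty,q(false)),1),empty)),g(false,3)).
Delete trivial equation 1 ≐ 1.
Decompose g/2: q(mk(B,empty)) ≐ q(mk(mk(app(empty,q(false)),1),empty)),  g(false,3) ≐ g(false,3).
Decompose q/1: mk(B,empty) ≐ mk(mk(app(empty,q(false)),1),empty).
Decompose mk/2: B ≐ mk(app(empty,q(false)),1),  empty ≐ empty.
Bind B := mk(app(empty,q(false)),1); no other remaining equation mentions B.
Delete trivial equation empty ≐ empty.
Delete trivial equation g(false,3) ≐ g(false,3).
MGU = { M ↦ app(empty,q(false)), U ↦ app(empty,q(false)), B ↦ mk(app(empty,q(false)),1) }, so U ↦ app(empty,q(false)).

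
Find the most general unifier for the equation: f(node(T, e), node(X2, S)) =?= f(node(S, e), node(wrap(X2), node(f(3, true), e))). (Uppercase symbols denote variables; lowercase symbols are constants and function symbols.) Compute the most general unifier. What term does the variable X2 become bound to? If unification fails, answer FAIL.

FAIL

Decompose f/2: node(T, e) =?= node(S, e),  node(X2, S) =?= node(wrap(X2), node(f(3, true), e)).
Decompose node/2: T =?= S,  e =?= e.
Bind T := S; no other remaining equation mentions T.
Delete trivial equation e =?= e.
Decompose node/2: X2 =?= wrap(X2),  S =?= node(f(3, true), e).
Occurs check fails: X2 occurs in wrap(X2); the equation X2 =?= wrap(X2) has no finite solution.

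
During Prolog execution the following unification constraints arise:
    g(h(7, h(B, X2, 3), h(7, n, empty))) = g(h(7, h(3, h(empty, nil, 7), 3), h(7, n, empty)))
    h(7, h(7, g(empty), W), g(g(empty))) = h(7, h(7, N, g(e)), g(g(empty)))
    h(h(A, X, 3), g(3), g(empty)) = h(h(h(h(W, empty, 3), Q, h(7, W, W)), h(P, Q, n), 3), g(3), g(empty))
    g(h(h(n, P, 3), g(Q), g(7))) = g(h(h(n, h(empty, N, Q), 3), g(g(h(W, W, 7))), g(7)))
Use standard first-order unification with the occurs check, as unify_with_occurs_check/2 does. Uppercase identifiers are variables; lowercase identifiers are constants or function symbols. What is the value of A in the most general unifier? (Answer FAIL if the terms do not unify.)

h(h(g(e), empty, 3), g(h(g(e), g(e), 7)), h(7, g(e), g(e)))

Decompose g/1: h(7, h(B, X2, 3), h(7, n, empty)) = h(7, h(3, h(empty, nil, 7), 3), h(7, n, empty)).
Decompose h/3: 7 = 7,  h(B, X2, 3) = h(3, h(empty, nil, 7), 3),  h(7, n, empty) = h(7, n, empty).
Delete trivial equation 7 = 7.
Decompose h/3: B = 3,  X2 = h(empty, nil, 7),  3 = 3.
Bind B := 3; no other remaining equation mentions B.
Bind X2 := h(empty, nil, 7); no other remaining equation mentions X2.
Delete trivial equation 3 = 3.
Delete trivial equation h(7, n, empty) = h(7, n, empty).
Decompose h/3: 7 = 7,  h(7, g(empty), W) = h(7, N, g(e)),  g(g(empty)) = g(g(empty)).
Delete trivial equation 7 = 7.
Decompose h/3: 7 = 7,  g(empty) = N,  W = g(e).
Delete trivial equation 7 = 7.
Bind N := g(empty); substituting into the one remaining equation that mentions N gives: g(h(h(n, P, 3), g(Q), g(7))) = g(h(h(n, h(empty, g(empty), Q), 3), g(g(h(W, W, 7))), g(7))).
Bind W := g(e); substituting into the 2 remaining equations that mention W gives: h(h(A, X, 3), g(3), g(empty)) = h(h(h(h(g(e), empty, 3), Q, h(7, g(e), g(e))), h(P, Q, n), 3), g(3), g(empty)),  g(h(h(n, P, 3), g(Q), g(7))) = g(h(h(n, h(empty, g(empty), Q), 3), g(g(h(g(e), g(e), 7))), g(7))).
Delete trivial equation g(g(empty)) = g(g(empty)).
Decompose h/3: h(A, X, 3) = h(h(h(g(e), empty, 3), Q, h(7, g(e), g(e))), h(P, Q, n), 3),  g(3) = g(3),  g(empty) = g(empty).
Decompose h/3: A = h(h(g(e), empty, 3), Q, h(7, g(e), g(e))),  X = h(P, Q, n),  3 = 3.
Bind A := h(h(g(e), empty, 3), Q, h(7, g(e), g(e))); no other remaining equation mentions A.
Bind X := h(P, Q, n); no other remaining equation mentions X.
Delete trivial equation 3 = 3.
Delete trivial equation g(3) = g(3).
Delete trivial equation g(empty) = g(empty).
Decompose g/1: h(h(n, P, 3), g(Q), g(7)) = h(h(n, h(empty, g(empty), Q), 3), g(g(h(g(e), g(e), 7))), g(7)).
Decompose h/3: h(n, P, 3) = h(n, h(empty, g(empty), Q), 3),  g(Q) = g(g(h(g(e), g(e), 7))),  g(7) = g(7).
Decompose h/3: n = n,  P = h(empty, g(empty), Q),  3 = 3.
Delete trivial equation n = n.
Bind P := h(empty, g(empty), Q); no other remaining equation mentions P. Substituting into the earlier binding gives X := h(h(empty, g(empty), Q), Q, n).
Delete trivial equation 3 = 3.
Decompose g/1: Q = g(h(g(e), g(e), 7)).
Bind Q := g(h(g(e), g(e), 7)); no other remaining equation mentions Q. Substituting into the earlier bindings gives A := h(h(g(e), empty, 3), g(h(g(e), g(e), 7)), h(7, g(e), g(e))), X := h(h(empty, g(empty), g(h(g(e), g(e), 7))), g(h(g(e), g(e), 7)), n), P := h(empty, g(empty), g(h(g(e), g(e), 7))).
Delete trivial equation g(7) = g(7).
MGU = { B ↦ 3, X2 ↦ h(empty, nil, 7), N ↦ g(empty), W ↦ g(e), A ↦ h(h(g(e), empty, 3), g(h(g(e), g(e), 7)), h(7, g(e), g(e))), X ↦ h(h(empty, g(empty), g(h(g(e), g(e), 7))), g(h(g(e), g(e), 7)), n), P ↦ h(empty, g(empty), g(h(g(e), g(e), 7))), Q ↦ g(h(g(e), g(e), 7)) }, so A ↦ h(h(g(e), empty, 3), g(h(g(e), g(e), 7)), h(7, g(e), g(e))).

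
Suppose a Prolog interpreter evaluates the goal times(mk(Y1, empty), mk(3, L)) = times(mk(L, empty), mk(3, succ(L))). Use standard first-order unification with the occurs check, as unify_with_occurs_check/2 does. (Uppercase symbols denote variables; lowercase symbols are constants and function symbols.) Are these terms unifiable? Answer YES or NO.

NO

Decompose times/2: mk(Y1, empty) = mk(L, empty),  mk(3, L) = mk(3, succ(L)).
Decompose mk/2: Y1 = L,  empty = empty.
Bind Y1 := L; no other remaining equation mentions Y1.
Delete trivial equation empty = empty.
Decompose mk/2: 3 = 3,  L = succ(L).
Delete trivial equation 3 = 3.
Occurs check fails: L occurs in succ(L); the equation L = succ(L) has no finite solution.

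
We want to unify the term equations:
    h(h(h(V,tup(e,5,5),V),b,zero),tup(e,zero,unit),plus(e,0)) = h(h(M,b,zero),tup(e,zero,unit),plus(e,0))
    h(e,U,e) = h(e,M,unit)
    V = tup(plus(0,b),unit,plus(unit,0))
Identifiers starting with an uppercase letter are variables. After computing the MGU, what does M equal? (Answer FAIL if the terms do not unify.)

Decompose h/3: h(h(V,tup(e,5,5),V),b,zero) = h(M,b,zero),  tup(e,zero,unit) = tup(e,zero,unit),  plus(e,0) = plus(e,0).
Decompose h/3: h(V,tup(e,5,5),V) = M,  b = b,  zero = zero.
Bind M := h(V,tup(e,5,5),V); substituting into the one remaining equation that mentions M gives: h(e,U,e) = h(e,h(V,tup(e,5,5),V),unit).
Delete trivial equation b = b.
Delete trivial equation zero = zero.
Delete trivial equation tup(e,zero,unit) = tup(e,zero,unit).
Delete trivial equation plus(e,0) = plus(e,0).
Decompose h/3: e = e,  U = h(V,tup(e,5,5),V),  e = unit.
Delete trivial equation e = e.
Bind U := h(V,tup(e,5,5),V); no other remaining equation mentions U.
Clash: constants e and unit differ; no unifier exists.

FAIL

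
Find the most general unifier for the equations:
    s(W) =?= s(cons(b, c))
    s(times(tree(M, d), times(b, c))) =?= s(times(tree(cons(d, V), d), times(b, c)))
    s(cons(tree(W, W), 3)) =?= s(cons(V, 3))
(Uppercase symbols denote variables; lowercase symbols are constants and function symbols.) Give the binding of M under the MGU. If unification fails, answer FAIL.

Decompose s/1: W =?= cons(b, c).
Bind W := cons(b, c); substituting into the one remaining equation that mentions W gives: s(cons(tree(cons(b, c), cons(b, c)), 3)) =?= s(cons(V, 3)).
Decompose s/1: times(tree(M, d), times(b, c)) =?= times(tree(cons(d, V), d), times(b, c)).
Decompose times/2: tree(M, d) =?= tree(cons(d, V), d),  times(b, c) =?= times(b, c).
Decompose tree/2: M =?= cons(d, V),  d =?= d.
Bind M := cons(d, V); no other remaining equation mentions M.
Delete trivial equation d =?= d.
Delete trivial equation times(b, c) =?= times(b, c).
Decompose s/1: cons(tree(cons(b, c), cons(b, c)), 3) =?= cons(V, 3).
Decompose cons/2: tree(cons(b, c), cons(b, c)) =?= V,  3 =?= 3.
Bind V := tree(cons(b, c), cons(b, c)); no other remaining equation mentions V. Substituting into the earlier binding gives M := cons(d, tree(cons(b, c), cons(b, c))).
Delete trivial equation 3 =?= 3.
MGU = { W := cons(b, c), M := cons(d, tree(cons(b, c), cons(b, c))), V := tree(cons(b, c), cons(b, c)) }, so M := cons(d, tree(cons(b, c), cons(b, c))).

cons(d, tree(cons(b, c), cons(b, c)))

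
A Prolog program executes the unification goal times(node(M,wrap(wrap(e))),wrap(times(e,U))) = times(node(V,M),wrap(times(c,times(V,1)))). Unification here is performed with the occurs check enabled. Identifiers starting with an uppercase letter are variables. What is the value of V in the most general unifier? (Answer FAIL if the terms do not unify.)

Decompose times/2: node(M,wrap(wrap(e))) = node(V,M),  wrap(times(e,U)) = wrap(times(c,times(V,1))).
Decompose node/2: M = V,  wrap(wrap(e)) = M.
Bind M := V; substituting into the one remaining equation that mentions M gives: wrap(wrap(e)) = V.
Bind V := wrap(wrap(e)); substituting into the remaining equation gives: wrap(times(e,U)) = wrap(times(c,times(wrap(wrap(e)),1))). Substituting into the earlier binding gives M := wrap(wrap(e)).
Decompose wrap/1: times(e,U) = times(c,times(wrap(wrap(e)),1)).
Decompose times/2: e = c,  U = times(wrap(wrap(e)),1).
Clash: constants e and c differ; no unifier exists.

FAIL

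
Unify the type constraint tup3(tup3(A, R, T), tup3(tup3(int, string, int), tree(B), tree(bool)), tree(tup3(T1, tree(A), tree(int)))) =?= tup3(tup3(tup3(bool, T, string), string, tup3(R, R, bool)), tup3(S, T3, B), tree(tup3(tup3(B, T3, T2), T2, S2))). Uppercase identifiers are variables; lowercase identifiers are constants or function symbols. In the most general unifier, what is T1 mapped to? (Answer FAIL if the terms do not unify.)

Decompose tup3/3: tup3(A, R, T) =?= tup3(tup3(bool, T, string), string, tup3(R, R, bool)),  tup3(tup3(int, string, int), tree(B), tree(bool)) =?= tup3(S, T3, B),  tree(tup3(T1, tree(A), tree(int))) =?= tree(tup3(tup3(B, T3, T2), T2, S2)).
Decompose tup3/3: A =?= tup3(bool, T, string),  R =?= string,  T =?= tup3(R, R, bool).
Bind A := tup3(bool, T, string); substituting into the one remaining equation that mentions A gives: tree(tup3(T1, tree(tup3(bool, T, string)), tree(int))) =?= tree(tup3(tup3(B, T3, T2), T2, S2)).
Bind R := string; substituting into the one remaining equation that mentions R gives: T =?= tup3(string, string, bool).
Bind T := tup3(string, string, bool); substituting into the one remaining equation that mentions T gives: tree(tup3(T1, tree(tup3(bool, tup3(string, string, bool), string)), tree(int))) =?= tree(tup3(tup3(B, T3, T2), T2, S2)). Substituting into the earlier binding gives A := tup3(bool, tup3(string, string, bool), string).
Decompose tup3/3: tup3(int, string, int) =?= S,  tree(B) =?= T3,  tree(bool) =?= B.
Bind S := tup3(int, string, int); no other remaining equation mentions S.
Bind T3 := tree(B); substituting into the one remaining equation that mentions T3 gives: tree(tup3(T1, tree(tup3(bool, tup3(string, string, bool), string)), tree(int))) =?= tree(tup3(tup3(B, tree(B), T2), T2, S2)).
Bind B := tree(bool); substituting into the remaining equation gives: tree(tup3(T1, tree(tup3(bool, tup3(string, string, bool), string)), tree(int))) =?= tree(tup3(tup3(tree(bool), tree(tree(bool)), T2), T2, S2)). Substituting into the earlier binding gives T3 := tree(tree(bool)).
Decompose tree/1: tup3(T1, tree(tup3(bool, tup3(string, string, bool), string)), tree(int)) =?= tup3(tup3(tree(bool), tree(tree(bool)), T2), T2, S2).
Decompose tup3/3: T1 =?= tup3(tree(bool), tree(tree(bool)), T2),  tree(tup3(bool, tup3(string, string, bool), string)) =?= T2,  tree(int) =?= S2.
Bind T1 := tup3(tree(bool), tree(tree(bool)), T2); no other remaining equation mentions T1.
Bind T2 := tree(tup3(bool, tup3(string, string, bool), string)); no other remaining equation mentions T2. Substituting into the earlier binding gives T1 := tup3(tree(bool), tree(tree(bool)), tree(tup3(bool, tup3(string, string, bool), string))).
Bind S2 := tree(int).
MGU = { A := tup3(bool, tup3(string, string, bool), string), R := string, T := tup3(string, string, bool), S := tup3(int, string, int), T3 := tree(tree(bool)), B := tree(bool), T1 := tup3(tree(bool), tree(tree(bool)), tree(tup3(bool, tup3(string, string, bool), string))), T2 := tree(tup3(bool, tup3(string, string, bool), string)), S2 := tree(int) }, so T1 := tup3(tree(bool), tree(tree(bool)), tree(tup3(bool, tup3(string, string, bool), string))).

tup3(tree(bool), tree(tree(bool)), tree(tup3(bool, tup3(string, string, bool), string)))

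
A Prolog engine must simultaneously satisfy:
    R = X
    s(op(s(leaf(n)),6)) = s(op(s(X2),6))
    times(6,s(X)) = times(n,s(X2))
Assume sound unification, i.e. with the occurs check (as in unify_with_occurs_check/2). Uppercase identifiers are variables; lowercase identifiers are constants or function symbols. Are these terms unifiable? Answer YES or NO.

NO

Bind R := X; no other remaining equation mentions R.
Decompose s/1: op(s(leaf(n)),6) = op(s(X2),6).
Decompose op/2: s(leaf(n)) = s(X2),  6 = 6.
Decompose s/1: leaf(n) = X2.
Bind X2 := leaf(n); substituting into the one remaining equation that mentions X2 gives: times(6,s(X)) = times(n,s(leaf(n))).
Delete trivial equation 6 = 6.
Decompose times/2: 6 = n,  s(X) = s(leaf(n)).
Clash: constants 6 and n differ; no unifier exists.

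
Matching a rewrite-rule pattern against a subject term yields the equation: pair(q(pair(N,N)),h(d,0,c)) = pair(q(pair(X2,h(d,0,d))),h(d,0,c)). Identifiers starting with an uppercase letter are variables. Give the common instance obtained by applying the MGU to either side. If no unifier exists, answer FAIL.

pair(q(pair(h(d,0,d),h(d,0,d))),h(d,0,c))

Decompose pair/2: q(pair(N,N)) = q(pair(X2,h(d,0,d))),  h(d,0,c) = h(d,0,c).
Decompose q/1: pair(N,N) = pair(X2,h(d,0,d)).
Decompose pair/2: N = X2,  N = h(d,0,d).
Bind N := X2; substituting into the one remaining equation that mentions N gives: X2 = h(d,0,d).
Bind X2 := h(d,0,d); no other remaining equation mentions X2. Substituting into the earlier binding gives N := h(d,0,d).
Delete trivial equation h(d,0,c) = h(d,0,c).
Applying the MGU to either side gives pair(q(pair(h(d,0,d),h(d,0,d))),h(d,0,c)).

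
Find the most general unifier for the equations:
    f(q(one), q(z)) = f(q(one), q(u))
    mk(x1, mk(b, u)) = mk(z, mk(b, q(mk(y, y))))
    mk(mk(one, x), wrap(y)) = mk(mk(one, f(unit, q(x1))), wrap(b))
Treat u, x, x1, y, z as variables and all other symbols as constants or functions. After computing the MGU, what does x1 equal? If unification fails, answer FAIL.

Decompose f/2: q(one) = q(one),  q(z) = q(u).
Delete trivial equation q(one) = q(one).
Decompose q/1: z = u.
Bind z := u; substituting into the one remaining equation that mentions z gives: mk(x1, mk(b, u)) = mk(u, mk(b, q(mk(y, y)))).
Decompose mk/2: x1 = u,  mk(b, u) = mk(b, q(mk(y, y))).
Bind x1 := u; substituting into the one remaining equation that mentions x1 gives: mk(mk(one, x), wrap(y)) = mk(mk(one, f(unit, q(u))), wrap(b)).
Decompose mk/2: b = b,  u = q(mk(y, y)).
Delete trivial equation b = b.
Bind u := q(mk(y, y)); substituting into the remaining equation gives: mk(mk(one, x), wrap(y)) = mk(mk(one, f(unit, q(q(mk(y, y))))), wrap(b)). Substituting into the earlier bindings gives z := q(mk(y, y)), x1 := q(mk(y, y)).
Decompose mk/2: mk(one, x) = mk(one, f(unit, q(q(mk(y, y))))),  wrap(y) = wrap(b).
Decompose mk/2: one = one,  x = f(unit, q(q(mk(y, y)))).
Delete trivial equation one = one.
Bind x := f(unit, q(q(mk(y, y)))); no other remaining equation mentions x.
Decompose wrap/1: y = b.
Bind y := b. Substituting into the earlier bindings gives z := q(mk(b, b)), x1 := q(mk(b, b)), u := q(mk(b, b)), x := f(unit, q(q(mk(b, b)))).
MGU = { z := q(mk(b, b)), x1 := q(mk(b, b)), u := q(mk(b, b)), x := f(unit, q(q(mk(b, b)))), y := b }, so x1 := q(mk(b, b)).

q(mk(b, b))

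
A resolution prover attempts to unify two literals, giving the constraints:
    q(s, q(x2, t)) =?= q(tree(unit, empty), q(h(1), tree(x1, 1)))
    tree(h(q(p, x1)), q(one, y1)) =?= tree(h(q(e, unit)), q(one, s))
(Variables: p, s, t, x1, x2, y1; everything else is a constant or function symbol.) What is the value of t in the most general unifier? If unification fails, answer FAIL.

tree(unit, 1)

Decompose q/2: s =?= tree(unit, empty),  q(x2, t) =?= q(h(1), tree(x1, 1)).
Bind s := tree(unit, empty); substituting into the one remaining equation that mentions s gives: tree(h(q(p, x1)), q(one, y1)) =?= tree(h(q(e, unit)), q(one, tree(unit, empty))).
Decompose q/2: x2 =?= h(1),  t =?= tree(x1, 1).
Bind x2 := h(1); no other remaining equation mentions x2.
Bind t := tree(x1, 1); no other remaining equation mentions t.
Decompose tree/2: h(q(p, x1)) =?= h(q(e, unit)),  q(one, y1) =?= q(one, tree(unit, empty)).
Decompose h/1: q(p, x1) =?= q(e, unit).
Decompose q/2: p =?= e,  x1 =?= unit.
Bind p := e; no other remaining equation mentions p.
Bind x1 := unit; no other remaining equation mentions x1. Substituting into the earlier binding gives t := tree(unit, 1).
Decompose q/2: one =?= one,  y1 =?= tree(unit, empty).
Delete trivial equation one =?= one.
Bind y1 := tree(unit, empty).
MGU = { s ↦ tree(unit, empty), x2 ↦ h(1), t ↦ tree(unit, 1), p ↦ e, x1 ↦ unit, y1 ↦ tree(unit, empty) }, so t ↦ tree(unit, 1).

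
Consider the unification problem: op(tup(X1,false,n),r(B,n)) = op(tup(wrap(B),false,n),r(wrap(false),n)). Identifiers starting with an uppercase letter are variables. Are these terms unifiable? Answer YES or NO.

Decompose op/2: tup(X1,false,n) = tup(wrap(B),false,n),  r(B,n) = r(wrap(false),n).
Decompose tup/3: X1 = wrap(B),  false = false,  n = n.
Bind X1 := wrap(B); no other remaining equation mentions X1.
Delete trivial equation false = false.
Delete trivial equation n = n.
Decompose r/2: B = wrap(false),  n = n.
Bind B := wrap(false); no other remaining equation mentions B. Substituting into the earlier binding gives X1 := wrap(wrap(false)).
Delete trivial equation n = n.
No equations remain and no clash or occurs-check failure arose, so a unifier exists.

YES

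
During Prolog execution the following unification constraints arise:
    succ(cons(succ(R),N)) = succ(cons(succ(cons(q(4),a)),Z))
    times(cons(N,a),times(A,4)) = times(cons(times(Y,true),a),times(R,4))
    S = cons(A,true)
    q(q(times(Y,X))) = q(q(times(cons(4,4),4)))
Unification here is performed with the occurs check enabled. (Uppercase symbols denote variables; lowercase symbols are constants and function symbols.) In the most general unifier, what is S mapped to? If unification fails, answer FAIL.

Decompose succ/1: cons(succ(R),N) = cons(succ(cons(q(4),a)),Z).
Decompose cons/2: succ(R) = succ(cons(q(4),a)),  N = Z.
Decompose succ/1: R = cons(q(4),a).
Bind R := cons(q(4),a); substituting into the one remaining equation that mentions R gives: times(cons(N,a),times(A,4)) = times(cons(times(Y,true),a),times(cons(q(4),a),4)).
Bind N := Z; substituting into the one remaining equation that mentions N gives: times(cons(Z,a),times(A,4)) = times(cons(times(Y,true),a),times(cons(q(4),a),4)).
Decompose times/2: cons(Z,a) = cons(times(Y,true),a),  times(A,4) = times(cons(q(4),a),4).
Decompose cons/2: Z = times(Y,true),  a = a.
Bind Z := times(Y,true); no other remaining equation mentions Z. Substituting into the earlier binding gives N := times(Y,true).
Delete trivial equation a = a.
Decompose times/2: A = cons(q(4),a),  4 = 4.
Bind A := cons(q(4),a); substituting into the one remaining equation that mentions A gives: S = cons(cons(q(4),a),true).
Delete trivial equation 4 = 4.
Bind S := cons(cons(q(4),a),true); no other remaining equation mentions S.
Decompose q/1: q(times(Y,X)) = q(times(cons(4,4),4)).
Decompose q/1: times(Y,X) = times(cons(4,4),4).
Decompose times/2: Y = cons(4,4),  X = 4.
Bind Y := cons(4,4); no other remaining equation mentions Y. Substituting into the earlier bindings gives N := times(cons(4,4),true), Z := times(cons(4,4),true).
Bind X := 4.
MGU = { R ↦ cons(q(4),a), N ↦ times(cons(4,4),true), Z ↦ times(cons(4,4),true), A ↦ cons(q(4),a), S ↦ cons(cons(q(4),a),true), Y ↦ cons(4,4), X ↦ 4 }, so S ↦ cons(cons(q(4),a),true).

cons(cons(q(4),a),true)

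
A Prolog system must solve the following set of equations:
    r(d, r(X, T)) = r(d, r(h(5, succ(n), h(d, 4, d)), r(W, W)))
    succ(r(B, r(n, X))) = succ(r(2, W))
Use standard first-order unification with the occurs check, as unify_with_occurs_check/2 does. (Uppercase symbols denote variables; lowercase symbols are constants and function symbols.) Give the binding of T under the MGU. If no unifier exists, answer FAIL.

r(r(n, h(5, succ(n), h(d, 4, d))), r(n, h(5, succ(n), h(d, 4, d))))

Decompose r/2: d = d,  r(X, T) = r(h(5, succ(n), h(d, 4, d)), r(W, W)).
Delete trivial equation d = d.
Decompose r/2: X = h(5, succ(n), h(d, 4, d)),  T = r(W, W).
Bind X := h(5, succ(n), h(d, 4, d)); substituting into the one remaining equation that mentions X gives: succ(r(B, r(n, h(5, succ(n), h(d, 4, d))))) = succ(r(2, W)).
Bind T := r(W, W); no other remaining equation mentions T.
Decompose succ/1: r(B, r(n, h(5, succ(n), h(d, 4, d)))) = r(2, W).
Decompose r/2: B = 2,  r(n, h(5, succ(n), h(d, 4, d))) = W.
Bind B := 2; no other remaining equation mentions B.
Bind W := r(n, h(5, succ(n), h(d, 4, d))). Substituting into the earlier binding gives T := r(r(n, h(5, succ(n), h(d, 4, d))), r(n, h(5, succ(n), h(d, 4, d)))).
MGU = { X = h(5, succ(n), h(d, 4, d)), T = r(r(n, h(5, succ(n), h(d, 4, d))), r(n, h(5, succ(n), h(d, 4, d)))), B = 2, W = r(n, h(5, succ(n), h(d, 4, d))) }, so T = r(r(n, h(5, succ(n), h(d, 4, d))), r(n, h(5, succ(n), h(d, 4, d)))).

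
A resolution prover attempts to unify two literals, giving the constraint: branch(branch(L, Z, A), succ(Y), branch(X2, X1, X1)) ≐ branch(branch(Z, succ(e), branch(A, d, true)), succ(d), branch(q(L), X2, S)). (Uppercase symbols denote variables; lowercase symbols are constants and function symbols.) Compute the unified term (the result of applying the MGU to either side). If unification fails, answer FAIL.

FAIL

Decompose branch/3: branch(L, Z, A) ≐ branch(Z, succ(e), branch(A, d, true)),  succ(Y) ≐ succ(d),  branch(X2, X1, X1) ≐ branch(q(L), X2, S).
Decompose branch/3: L ≐ Z,  Z ≐ succ(e),  A ≐ branch(A, d, true).
Bind L := Z; substituting into the one remaining equation that mentions L gives: branch(X2, X1, X1) ≐ branch(q(Z), X2, S).
Bind Z := succ(e); substituting into the one remaining equation that mentions Z gives: branch(X2, X1, X1) ≐ branch(q(succ(e)), X2, S). Substituting into the earlier binding gives L := succ(e).
Occurs check fails: A occurs in branch(A, d, true); the equation A ≐ branch(A, d, true) has no finite solution.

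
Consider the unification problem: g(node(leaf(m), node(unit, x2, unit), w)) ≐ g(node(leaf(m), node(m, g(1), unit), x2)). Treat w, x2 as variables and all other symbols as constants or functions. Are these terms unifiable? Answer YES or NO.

NO

Decompose g/1: node(leaf(m), node(unit, x2, unit), w) ≐ node(leaf(m), node(m, g(1), unit), x2).
Decompose node/3: leaf(m) ≐ leaf(m),  node(unit, x2, unit) ≐ node(m, g(1), unit),  w ≐ x2.
Delete trivial equation leaf(m) ≐ leaf(m).
Decompose node/3: unit ≐ m,  x2 ≐ g(1),  unit ≐ unit.
Clash: constants unit and m differ; no unifier exists.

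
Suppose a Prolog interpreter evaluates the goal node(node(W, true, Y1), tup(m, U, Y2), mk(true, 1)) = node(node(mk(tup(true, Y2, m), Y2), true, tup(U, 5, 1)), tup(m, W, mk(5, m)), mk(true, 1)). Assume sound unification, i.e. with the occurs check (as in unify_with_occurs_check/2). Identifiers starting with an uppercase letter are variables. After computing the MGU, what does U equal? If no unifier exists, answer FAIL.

mk(tup(true, mk(5, m), m), mk(5, m))

Decompose node/3: node(W, true, Y1) = node(mk(tup(true, Y2, m), Y2), true, tup(U, 5, 1)),  tup(m, U, Y2) = tup(m, W, mk(5, m)),  mk(true, 1) = mk(true, 1).
Decompose node/3: W = mk(tup(true, Y2, m), Y2),  true = true,  Y1 = tup(U, 5, 1).
Bind W := mk(tup(true, Y2, m), Y2); substituting into the one remaining equation that mentions W gives: tup(m, U, Y2) = tup(m, mk(tup(true, Y2, m), Y2), mk(5, m)).
Delete trivial equation true = true.
Bind Y1 := tup(U, 5, 1); no other remaining equation mentions Y1.
Decompose tup/3: m = m,  U = mk(tup(true, Y2, m), Y2),  Y2 = mk(5, m).
Delete trivial equation m = m.
Bind U := mk(tup(true, Y2, m), Y2); no other remaining equation mentions U. Substituting into the earlier binding gives Y1 := tup(mk(tup(true, Y2, m), Y2), 5, 1).
Bind Y2 := mk(5, m); no other remaining equation mentions Y2. Substituting into the earlier bindings gives W := mk(tup(true, mk(5, m), m), mk(5, m)), Y1 := tup(mk(tup(true, mk(5, m), m), mk(5, m)), 5, 1), U := mk(tup(true, mk(5, m), m), mk(5, m)).
Delete trivial equation mk(true, 1) = mk(true, 1).
MGU = { W -> mk(tup(true, mk(5, m), m), mk(5, m)), Y1 -> tup(mk(tup(true, mk(5, m), m), mk(5, m)), 5, 1), U -> mk(tup(true, mk(5, m), m), mk(5, m)), Y2 -> mk(5, m) }, so U -> mk(tup(true, mk(5, m), m), mk(5, m)).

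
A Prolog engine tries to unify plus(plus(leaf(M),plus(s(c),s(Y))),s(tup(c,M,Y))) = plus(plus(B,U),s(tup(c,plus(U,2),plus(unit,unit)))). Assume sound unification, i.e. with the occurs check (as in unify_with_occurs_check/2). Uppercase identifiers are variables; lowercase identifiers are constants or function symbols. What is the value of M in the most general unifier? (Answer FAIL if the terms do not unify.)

Decompose plus/2: plus(leaf(M),plus(s(c),s(Y))) = plus(B,U),  s(tup(c,M,Y)) = s(tup(c,plus(U,2),plus(unit,unit))).
Decompose plus/2: leaf(M) = B,  plus(s(c),s(Y)) = U.
Bind B := leaf(M); no other remaining equation mentions B.
Bind U := plus(s(c),s(Y)); substituting into the remaining equation gives: s(tup(c,M,Y)) = s(tup(c,plus(plus(s(c),s(Y)),2),plus(unit,unit))).
Decompose s/1: tup(c,M,Y) = tup(c,plus(plus(s(c),s(Y)),2),plus(unit,unit)).
Decompose tup/3: c = c,  M = plus(plus(s(c),s(Y)),2),  Y = plus(unit,unit).
Delete trivial equation c = c.
Bind M := plus(plus(s(c),s(Y)),2); no other remaining equation mentions M. Substituting into the earlier binding gives B := leaf(plus(plus(s(c),s(Y)),2)).
Bind Y := plus(unit,unit). Substituting into the earlier bindings gives B := leaf(plus(plus(s(c),s(plus(unit,unit))),2)), U := plus(s(c),s(plus(unit,unit))), M := plus(plus(s(c),s(plus(unit,unit))),2).
MGU = { B ↦ leaf(plus(plus(s(c),s(plus(unit,unit))),2)), U ↦ plus(s(c),s(plus(unit,unit))), M ↦ plus(plus(s(c),s(plus(unit,unit))),2), Y ↦ plus(unit,unit) }, so M ↦ plus(plus(s(c),s(plus(unit,unit))),2).

plus(plus(s(c),s(plus(unit,unit))),2)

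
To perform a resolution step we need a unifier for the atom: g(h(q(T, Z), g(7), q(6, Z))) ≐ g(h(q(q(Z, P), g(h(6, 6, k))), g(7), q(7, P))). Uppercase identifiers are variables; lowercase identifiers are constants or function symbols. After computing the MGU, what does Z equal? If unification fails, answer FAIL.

FAIL

Decompose g/1: h(q(T, Z), g(7), q(6, Z)) ≐ h(q(q(Z, P), g(h(6, 6, k))), g(7), q(7, P)).
Decompose h/3: q(T, Z) ≐ q(q(Z, P), g(h(6, 6, k))),  g(7) ≐ g(7),  q(6, Z) ≐ q(7, P).
Decompose q/2: T ≐ q(Z, P),  Z ≐ g(h(6, 6, k)).
Bind T := q(Z, P); no other remaining equation mentions T.
Bind Z := g(h(6, 6, k)); substituting into the one remaining equation that mentions Z gives: q(6, g(h(6, 6, k))) ≐ q(7, P). Substituting into the earlier binding gives T := q(g(h(6, 6, k)), P).
Delete trivial equation g(7) ≐ g(7).
Decompose q/2: 6 ≐ 7,  g(h(6, 6, k)) ≐ P.
Clash: constants 6 and 7 differ; no unifier exists.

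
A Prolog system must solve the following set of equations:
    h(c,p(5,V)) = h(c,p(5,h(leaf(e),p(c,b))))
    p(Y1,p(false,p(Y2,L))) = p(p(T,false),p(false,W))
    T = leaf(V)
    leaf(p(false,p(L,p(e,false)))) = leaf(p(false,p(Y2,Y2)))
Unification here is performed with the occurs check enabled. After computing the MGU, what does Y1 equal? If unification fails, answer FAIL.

p(leaf(h(leaf(e),p(c,b))),false)

Decompose h/2: c = c,  p(5,V) = p(5,h(leaf(e),p(c,b))).
Delete trivial equation c = c.
Decompose p/2: 5 = 5,  V = h(leaf(e),p(c,b)).
Delete trivial equation 5 = 5.
Bind V := h(leaf(e),p(c,b)); substituting into the one remaining equation that mentions V gives: T = leaf(h(leaf(e),p(c,b))).
Decompose p/2: Y1 = p(T,false),  p(false,p(Y2,L)) = p(false,W).
Bind Y1 := p(T,false); no other remaining equation mentions Y1.
Decompose p/2: false = false,  p(Y2,L) = W.
Delete trivial equation false = false.
Bind W := p(Y2,L); no other remaining equation mentions W.
Bind T := leaf(h(leaf(e),p(c,b))); no other remaining equation mentions T. Substituting into the earlier binding gives Y1 := p(leaf(h(leaf(e),p(c,b))),false).
Decompose leaf/1: p(false,p(L,p(e,false))) = p(false,p(Y2,Y2)).
Decompose p/2: false = false,  p(L,p(e,false)) = p(Y2,Y2).
Delete trivial equation false = false.
Decompose p/2: L = Y2,  p(e,false) = Y2.
Bind L := Y2; no other remaining equation mentions L. Substituting into the earlier binding gives W := p(Y2,Y2).
Bind Y2 := p(e,false). Substituting into the earlier bindings gives W := p(p(e,false),p(e,false)), L := p(e,false).
MGU = { V -> h(leaf(e),p(c,b)), Y1 -> p(leaf(h(leaf(e),p(c,b))),false), W -> p(p(e,false),p(e,false)), T -> leaf(h(leaf(e),p(c,b))), L -> p(e,false), Y2 -> p(e,false) }, so Y1 -> p(leaf(h(leaf(e),p(c,b))),false).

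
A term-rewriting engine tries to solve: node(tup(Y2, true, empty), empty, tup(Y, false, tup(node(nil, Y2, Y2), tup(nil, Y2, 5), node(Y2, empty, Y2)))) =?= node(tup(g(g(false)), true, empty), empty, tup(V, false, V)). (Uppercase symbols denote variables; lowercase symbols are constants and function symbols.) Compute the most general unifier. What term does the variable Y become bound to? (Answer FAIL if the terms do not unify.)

Decompose node/3: tup(Y2, true, empty) =?= tup(g(g(false)), true, empty),  empty =?= empty,  tup(Y, false, tup(node(nil, Y2, Y2), tup(nil, Y2, 5), node(Y2, empty, Y2))) =?= tup(V, false, V).
Decompose tup/3: Y2 =?= g(g(false)),  true =?= true,  empty =?= empty.
Bind Y2 := g(g(false)); substituting into the one remaining equation that mentions Y2 gives: tup(Y, false, tup(node(nil, g(g(false)), g(g(false))), tup(nil, g(g(false)), 5), node(g(g(false)), empty, g(g(false))))) =?= tup(V, false, V).
Delete trivial equation true =?= true.
Delete trivial equation empty =?= empty.
Delete trivial equation empty =?= empty.
Decompose tup/3: Y =?= V,  false =?= false,  tup(node(nil, g(g(false)), g(g(false))), tup(nil, g(g(false)), 5), node(g(g(false)), empty, g(g(false)))) =?= V.
Bind Y := V; no other remaining equation mentions Y.
Delete trivial equation false =?= false.
Bind V := tup(node(nil, g(g(false)), g(g(false))), tup(nil, g(g(false)), 5), node(g(g(false)), empty, g(g(false)))). Substituting into the earlier binding gives Y := tup(node(nil, g(g(false)), g(g(false))), tup(nil, g(g(false)), 5), node(g(g(false)), empty, g(g(false)))).
MGU = { Y2 := g(g(false)), Y := tup(node(nil, g(g(false)), g(g(false))), tup(nil, g(g(false)), 5), node(g(g(false)), empty, g(g(false)))), V := tup(node(nil, g(g(false)), g(g(false))), tup(nil, g(g(false)), 5), node(g(g(false)), empty, g(g(false)))) }, so Y := tup(node(nil, g(g(false)), g(g(false))), tup(nil, g(g(false)), 5), node(g(g(false)), empty, g(g(false)))).

tup(node(nil, g(g(false)), g(g(false))), tup(nil, g(g(false)), 5), node(g(g(false)), empty, g(g(false))))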